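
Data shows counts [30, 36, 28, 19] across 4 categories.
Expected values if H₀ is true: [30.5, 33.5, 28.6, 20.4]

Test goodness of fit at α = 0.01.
Chi-square goodness of fit test:
H₀: observed counts match expected distribution
H₁: observed counts differ from expected distribution
df = k - 1 = 3
χ² = Σ(O - E)²/E
   = (30 - 30.5)²/30.5 + (36 - 33.5)²/33.5 + (28 - 28.6)²/28.6 + (19 - 20.4)²/20.4
   = 0.008 + 0.187 + 0.013 + 0.096
   = 0.30
p-value = 0.9594

Since p-value > α = 0.01, we fail to reject H₀.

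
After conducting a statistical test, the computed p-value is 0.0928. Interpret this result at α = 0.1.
Since p = 0.0928 < α = 0.1, reject H₀.
There is sufficient evidence to reject the null hypothesis; the result is statistically significant at the 0.1 level.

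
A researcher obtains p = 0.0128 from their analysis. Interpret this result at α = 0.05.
Since p = 0.0128 < α = 0.05, reject H₀.
There is sufficient evidence to reject the null hypothesis; the result is statistically significant at the 0.05 level.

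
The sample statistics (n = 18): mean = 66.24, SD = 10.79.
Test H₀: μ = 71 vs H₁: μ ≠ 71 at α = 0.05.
One-sample t-test:
H₀: μ = 71
H₁: μ ≠ 71
df = n - 1 = 17
t = (x̄ - μ₀) / (s/√n) = (66.24 - 71) / (10.79/√18) = -1.872
p-value = 0.0786

Since p-value > α = 0.05, we fail to reject H₀.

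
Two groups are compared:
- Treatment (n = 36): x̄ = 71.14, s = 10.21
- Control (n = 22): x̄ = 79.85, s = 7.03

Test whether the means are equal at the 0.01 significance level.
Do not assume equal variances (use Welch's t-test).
Welch's two-sample t-test:
H₀: μ₁ = μ₂
H₁: μ₁ ≠ μ₂
s₁²/n₁ = 10.21²/36 = 2.8957,  s₂²/n₂ = 7.03²/22 = 2.2464
SE = √(s₁²/n₁ + s₂²/n₂) = √(2.8957 + 2.2464) = 2.2676
df (Welch-Satterthwaite) = (s₁²/n₁ + s₂²/n₂)² / [(s₁²/n₁)²/(n₁-1) + (s₂²/n₂)²/(n₂-1)] ≈ 55.10
t = (x̄₁ - x̄₂) / SE = (71.14 - 79.85) / 2.2676 = -8.71 / 2.2676 = -3.841
p-value = 0.0003

Since p-value < α = 0.01, we reject H₀.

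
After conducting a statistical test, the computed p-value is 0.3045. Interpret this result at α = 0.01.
Since p = 0.3045 > α = 0.01, fail to reject H₀.
There is insufficient evidence to reject the null hypothesis; the result is not statistically significant at the 0.01 level.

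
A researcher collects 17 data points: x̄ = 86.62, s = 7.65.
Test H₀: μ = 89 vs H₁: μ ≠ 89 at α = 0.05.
One-sample t-test:
H₀: μ = 89
H₁: μ ≠ 89
df = n - 1 = 16
t = (x̄ - μ₀) / (s/√n) = (86.62 - 89) / (7.65/√17) = -1.283
p-value = 0.2179

Since p-value > α = 0.05, we fail to reject H₀.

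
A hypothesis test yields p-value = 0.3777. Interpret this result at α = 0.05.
Since p = 0.3777 > α = 0.05, fail to reject H₀.
There is insufficient evidence to reject the null hypothesis; the result is not statistically significant at the 0.05 level.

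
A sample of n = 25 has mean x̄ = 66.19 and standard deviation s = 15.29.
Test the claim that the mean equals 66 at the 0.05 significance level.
One-sample t-test:
H₀: μ = 66
H₁: μ ≠ 66
df = n - 1 = 24
t = (x̄ - μ₀) / (s/√n) = (66.19 - 66) / (15.29/√25) = 0.062
p-value = 0.9510

Since p-value > α = 0.05, we fail to reject H₀.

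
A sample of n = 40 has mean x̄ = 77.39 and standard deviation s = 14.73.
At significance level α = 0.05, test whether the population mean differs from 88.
One-sample t-test:
H₀: μ = 88
H₁: μ ≠ 88
df = n - 1 = 39
t = (x̄ - μ₀) / (s/√n) = (77.39 - 88) / (14.73/√40) = -4.556
p-value = 0.0001

Since p-value < α = 0.05, we reject H₀.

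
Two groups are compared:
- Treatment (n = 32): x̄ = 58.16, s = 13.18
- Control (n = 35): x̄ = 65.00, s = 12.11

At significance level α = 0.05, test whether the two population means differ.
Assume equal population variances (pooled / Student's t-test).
Student's two-sample t-test (equal variances):
H₀: μ₁ = μ₂
H₁: μ₁ ≠ μ₂
df = n₁ + n₂ - 2 = 65
Pooled variance s_p² = [(n₁-1)s₁² + (n₂-1)s₂²] / (n₁ + n₂ - 2) = [(31)(13.18²) + (34)(12.11²)] / 65 = 159.5578
SE = √(s_p²(1/n₁ + 1/n₂)) = √(159.5578 × (1/32 + 1/35)) = 3.0895
t = (x̄₁ - x̄₂) / SE = (58.16 - 65.00) / 3.0895 = -6.84 / 3.0895 = -2.214
p-value = 0.0303

Since p-value < α = 0.05, we reject H₀.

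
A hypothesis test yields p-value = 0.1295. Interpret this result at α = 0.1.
Since p = 0.1295 > α = 0.1, fail to reject H₀.
There is insufficient evidence to reject the null hypothesis; the result is not statistically significant at the 0.1 level.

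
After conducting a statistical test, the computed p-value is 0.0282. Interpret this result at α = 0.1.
Since p = 0.0282 < α = 0.1, reject H₀.
There is sufficient evidence to reject the null hypothesis; the result is statistically significant at the 0.1 level.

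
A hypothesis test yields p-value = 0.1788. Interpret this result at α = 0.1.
Since p = 0.1788 > α = 0.1, fail to reject H₀.
There is insufficient evidence to reject the null hypothesis; the result is not statistically significant at the 0.1 level.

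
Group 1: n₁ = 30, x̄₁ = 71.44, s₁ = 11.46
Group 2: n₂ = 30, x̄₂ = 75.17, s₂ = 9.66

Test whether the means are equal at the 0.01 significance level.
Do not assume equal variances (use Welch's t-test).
Welch's two-sample t-test:
H₀: μ₁ = μ₂
H₁: μ₁ ≠ μ₂
s₁²/n₁ = 11.46²/30 = 4.3777,  s₂²/n₂ = 9.66²/30 = 3.1105
SE = √(s₁²/n₁ + s₂²/n₂) = √(4.3777 + 3.1105) = 2.7365
df (Welch-Satterthwaite) = (s₁²/n₁ + s₂²/n₂)² / [(s₁²/n₁)²/(n₁-1) + (s₂²/n₂)²/(n₂-1)] ≈ 56.39
t = (x̄₁ - x̄₂) / SE = (71.44 - 75.17) / 2.7365 = -3.73 / 2.7365 = -1.363
p-value = 0.1783

Since p-value > α = 0.01, we fail to reject H₀.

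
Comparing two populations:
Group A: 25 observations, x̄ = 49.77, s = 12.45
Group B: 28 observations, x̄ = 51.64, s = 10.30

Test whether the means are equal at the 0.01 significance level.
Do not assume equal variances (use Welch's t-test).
Welch's two-sample t-test:
H₀: μ₁ = μ₂
H₁: μ₁ ≠ μ₂
s₁²/n₁ = 12.45²/25 = 6.2001,  s₂²/n₂ = 10.30²/28 = 3.7889
SE = √(s₁²/n₁ + s₂²/n₂) = √(6.2001 + 3.7889) = 3.1605
df (Welch-Satterthwaite) = (s₁²/n₁ + s₂²/n₂)² / [(s₁²/n₁)²/(n₁-1) + (s₂²/n₂)²/(n₂-1)] ≈ 46.77
t = (x̄₁ - x̄₂) / SE = (49.77 - 51.64) / 3.1605 = -1.87 / 3.1605 = -0.592
p-value = 0.5569

Since p-value > α = 0.01, we fail to reject H₀.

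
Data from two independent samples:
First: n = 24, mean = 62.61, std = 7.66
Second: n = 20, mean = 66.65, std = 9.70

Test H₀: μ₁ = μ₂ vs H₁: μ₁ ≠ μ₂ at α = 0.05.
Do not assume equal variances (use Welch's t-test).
Welch's two-sample t-test:
H₀: μ₁ = μ₂
H₁: μ₁ ≠ μ₂
s₁²/n₁ = 7.66²/24 = 2.4448,  s₂²/n₂ = 9.70²/20 = 4.7045
SE = √(s₁²/n₁ + s₂²/n₂) = √(2.4448 + 4.7045) = 2.6738
df (Welch-Satterthwaite) = (s₁²/n₁ + s₂²/n₂)² / [(s₁²/n₁)²/(n₁-1) + (s₂²/n₂)²/(n₂-1)] ≈ 35.88
t = (x̄₁ - x̄₂) / SE = (62.61 - 66.65) / 2.6738 = -4.04 / 2.6738 = -1.511
p-value = 0.1396

Since p-value > α = 0.05, we fail to reject H₀.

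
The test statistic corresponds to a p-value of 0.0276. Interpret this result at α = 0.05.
Since p = 0.0276 < α = 0.05, reject H₀.
There is sufficient evidence to reject the null hypothesis; the result is statistically significant at the 0.05 level.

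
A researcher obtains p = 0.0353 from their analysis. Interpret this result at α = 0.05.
Since p = 0.0353 < α = 0.05, reject H₀.
There is sufficient evidence to reject the null hypothesis; the result is statistically significant at the 0.05 level.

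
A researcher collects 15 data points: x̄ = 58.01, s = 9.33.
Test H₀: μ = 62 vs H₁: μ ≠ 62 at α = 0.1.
One-sample t-test:
H₀: μ = 62
H₁: μ ≠ 62
df = n - 1 = 14
t = (x̄ - μ₀) / (s/√n) = (58.01 - 62) / (9.33/√15) = -1.656
p-value = 0.1199

Since p-value > α = 0.1, we fail to reject H₀.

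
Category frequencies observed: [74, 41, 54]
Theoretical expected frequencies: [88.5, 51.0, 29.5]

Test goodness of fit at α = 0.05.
Chi-square goodness of fit test:
H₀: observed counts match expected distribution
H₁: observed counts differ from expected distribution
df = k - 1 = 2
χ² = Σ(O - E)²/E
   = (74 - 88.5)²/88.5 + (41 - 51.0)²/51.0 + (54 - 29.5)²/29.5
   = 2.376 + 1.961 + 20.347
   = 24.68
p-value < 0.0001

Since p-value < α = 0.05, we reject H₀.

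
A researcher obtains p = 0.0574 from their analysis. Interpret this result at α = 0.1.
Since p = 0.0574 < α = 0.1, reject H₀.
There is sufficient evidence to reject the null hypothesis; the result is statistically significant at the 0.1 level.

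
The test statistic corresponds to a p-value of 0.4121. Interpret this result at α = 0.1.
Since p = 0.4121 > α = 0.1, fail to reject H₀.
There is insufficient evidence to reject the null hypothesis; the result is not statistically significant at the 0.1 level.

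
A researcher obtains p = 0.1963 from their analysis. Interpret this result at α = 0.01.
Since p = 0.1963 > α = 0.01, fail to reject H₀.
There is insufficient evidence to reject the null hypothesis; the result is not statistically significant at the 0.01 level.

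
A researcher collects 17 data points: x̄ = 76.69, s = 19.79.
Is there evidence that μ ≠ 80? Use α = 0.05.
One-sample t-test:
H₀: μ = 80
H₁: μ ≠ 80
df = n - 1 = 16
t = (x̄ - μ₀) / (s/√n) = (76.69 - 80) / (19.79/√17) = -0.690
p-value = 0.5003

Since p-value > α = 0.05, we fail to reject H₀.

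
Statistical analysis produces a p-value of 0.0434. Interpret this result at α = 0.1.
Since p = 0.0434 < α = 0.1, reject H₀.
There is sufficient evidence to reject the null hypothesis; the result is statistically significant at the 0.1 level.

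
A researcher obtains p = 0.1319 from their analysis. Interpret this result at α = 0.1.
Since p = 0.1319 > α = 0.1, fail to reject H₀.
There is insufficient evidence to reject the null hypothesis; the result is not statistically significant at the 0.1 level.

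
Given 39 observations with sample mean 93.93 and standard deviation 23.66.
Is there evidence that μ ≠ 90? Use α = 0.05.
One-sample t-test:
H₀: μ = 90
H₁: μ ≠ 90
df = n - 1 = 38
t = (x̄ - μ₀) / (s/√n) = (93.93 - 90) / (23.66/√39) = 1.037
p-value = 0.3061

Since p-value > α = 0.05, we fail to reject H₀.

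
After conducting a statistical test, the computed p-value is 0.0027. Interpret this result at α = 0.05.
Since p = 0.0027 < α = 0.05, reject H₀.
There is sufficient evidence to reject the null hypothesis; the result is statistically significant at the 0.05 level.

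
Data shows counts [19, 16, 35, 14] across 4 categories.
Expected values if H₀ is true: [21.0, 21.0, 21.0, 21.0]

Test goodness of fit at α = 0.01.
Chi-square goodness of fit test:
H₀: observed counts match expected distribution
H₁: observed counts differ from expected distribution
df = k - 1 = 3
χ² = Σ(O - E)²/E
   = (19 - 21.0)²/21.0 + (16 - 21.0)²/21.0 + (35 - 21.0)²/21.0 + (14 - 21.0)²/21.0
   = 0.190 + 1.190 + 9.333 + 2.333
   = 13.05
p-value = 0.0045

Since p-value < α = 0.01, we reject H₀.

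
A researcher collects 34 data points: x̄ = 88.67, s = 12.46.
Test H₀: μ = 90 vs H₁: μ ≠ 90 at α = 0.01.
One-sample t-test:
H₀: μ = 90
H₁: μ ≠ 90
df = n - 1 = 33
t = (x̄ - μ₀) / (s/√n) = (88.67 - 90) / (12.46/√34) = -0.622
p-value = 0.5380

Since p-value > α = 0.01, we fail to reject H₀.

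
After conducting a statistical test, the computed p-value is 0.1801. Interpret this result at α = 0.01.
Since p = 0.1801 > α = 0.01, fail to reject H₀.
There is insufficient evidence to reject the null hypothesis; the result is not statistically significant at the 0.01 level.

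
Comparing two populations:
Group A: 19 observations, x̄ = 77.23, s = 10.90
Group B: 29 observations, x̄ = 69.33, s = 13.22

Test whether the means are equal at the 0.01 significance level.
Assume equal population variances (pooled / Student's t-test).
Student's two-sample t-test (equal variances):
H₀: μ₁ = μ₂
H₁: μ₁ ≠ μ₂
df = n₁ + n₂ - 2 = 46
Pooled variance s_p² = [(n₁-1)s₁² + (n₂-1)s₂²] / (n₁ + n₂ - 2) = [(18)(10.90²) + (28)(13.22²)] / 46 = 152.8716
SE = √(s_p²(1/n₁ + 1/n₂)) = √(152.8716 × (1/19 + 1/29)) = 3.6493
t = (x̄₁ - x̄₂) / SE = (77.23 - 69.33) / 3.6493 = 7.90 / 3.6493 = 2.165
p-value = 0.0356

Since p-value > α = 0.01, we fail to reject H₀.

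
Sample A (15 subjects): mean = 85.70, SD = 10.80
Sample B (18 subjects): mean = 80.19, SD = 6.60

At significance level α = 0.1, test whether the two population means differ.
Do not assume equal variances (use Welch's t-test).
Welch's two-sample t-test:
H₀: μ₁ = μ₂
H₁: μ₁ ≠ μ₂
s₁²/n₁ = 10.80²/15 = 7.7760,  s₂²/n₂ = 6.60²/18 = 2.4200
SE = √(s₁²/n₁ + s₂²/n₂) = √(7.7760 + 2.4200) = 3.1931
df (Welch-Satterthwaite) = (s₁²/n₁ + s₂²/n₂)² / [(s₁²/n₁)²/(n₁-1) + (s₂²/n₂)²/(n₂-1)] ≈ 22.29
t = (x̄₁ - x̄₂) / SE = (85.70 - 80.19) / 3.1931 = 5.51 / 3.1931 = 1.726
p-value = 0.0983

Since p-value < α = 0.1, we reject H₀.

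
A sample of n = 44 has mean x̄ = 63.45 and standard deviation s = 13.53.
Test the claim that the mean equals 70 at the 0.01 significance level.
One-sample t-test:
H₀: μ = 70
H₁: μ ≠ 70
df = n - 1 = 43
t = (x̄ - μ₀) / (s/√n) = (63.45 - 70) / (13.53/√44) = -3.211
p-value = 0.0025

Since p-value < α = 0.01, we reject H₀.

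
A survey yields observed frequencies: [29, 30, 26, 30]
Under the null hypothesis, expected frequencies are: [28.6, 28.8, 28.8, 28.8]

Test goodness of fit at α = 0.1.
Chi-square goodness of fit test:
H₀: observed counts match expected distribution
H₁: observed counts differ from expected distribution
df = k - 1 = 3
χ² = Σ(O - E)²/E
   = (29 - 28.6)²/28.6 + (30 - 28.8)²/28.8 + (26 - 28.8)²/28.8 + (30 - 28.8)²/28.8
   = 0.006 + 0.050 + 0.272 + 0.050
   = 0.38
p-value = 0.9448

Since p-value > α = 0.1, we fail to reject H₀.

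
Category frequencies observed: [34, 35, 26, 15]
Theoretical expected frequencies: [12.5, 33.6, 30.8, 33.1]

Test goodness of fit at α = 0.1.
Chi-square goodness of fit test:
H₀: observed counts match expected distribution
H₁: observed counts differ from expected distribution
df = k - 1 = 3
χ² = Σ(O - E)²/E
   = (34 - 12.5)²/12.5 + (35 - 33.6)²/33.6 + (26 - 30.8)²/30.8 + (15 - 33.1)²/33.1
   = 36.980 + 0.058 + 0.748 + 9.898
   = 47.68
p-value < 0.0001

Since p-value < α = 0.1, we reject H₀.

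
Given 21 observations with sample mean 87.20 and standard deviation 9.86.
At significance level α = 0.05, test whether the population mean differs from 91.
One-sample t-test:
H₀: μ = 91
H₁: μ ≠ 91
df = n - 1 = 20
t = (x̄ - μ₀) / (s/√n) = (87.20 - 91) / (9.86/√21) = -1.766
p-value = 0.0926

Since p-value > α = 0.05, we fail to reject H₀.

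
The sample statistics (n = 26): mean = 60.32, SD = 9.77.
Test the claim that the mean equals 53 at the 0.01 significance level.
One-sample t-test:
H₀: μ = 53
H₁: μ ≠ 53
df = n - 1 = 25
t = (x̄ - μ₀) / (s/√n) = (60.32 - 53) / (9.77/√26) = 3.820
p-value = 0.0008

Since p-value < α = 0.01, we reject H₀.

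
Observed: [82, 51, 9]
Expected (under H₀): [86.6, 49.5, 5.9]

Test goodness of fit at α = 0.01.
Chi-square goodness of fit test:
H₀: observed counts match expected distribution
H₁: observed counts differ from expected distribution
df = k - 1 = 2
χ² = Σ(O - E)²/E
   = (82 - 86.6)²/86.6 + (51 - 49.5)²/49.5 + (9 - 5.9)²/5.9
   = 0.244 + 0.045 + 1.629
   = 1.92
p-value = 0.3832

Since p-value > α = 0.01, we fail to reject H₀.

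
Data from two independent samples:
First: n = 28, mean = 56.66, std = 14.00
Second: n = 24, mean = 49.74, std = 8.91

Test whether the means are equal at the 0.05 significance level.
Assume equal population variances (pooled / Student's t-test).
Student's two-sample t-test (equal variances):
H₀: μ₁ = μ₂
H₁: μ₁ ≠ μ₂
df = n₁ + n₂ - 2 = 50
Pooled variance s_p² = [(n₁-1)s₁² + (n₂-1)s₂²] / (n₁ + n₂ - 2) = [(27)(14.00²) + (23)(8.91²)] / 50 = 142.3585
SE = √(s_p²(1/n₁ + 1/n₂)) = √(142.3585 × (1/28 + 1/24)) = 3.3190
t = (x̄₁ - x̄₂) / SE = (56.66 - 49.74) / 3.3190 = 6.92 / 3.3190 = 2.085
p-value = 0.0422

Since p-value < α = 0.05, we reject H₀.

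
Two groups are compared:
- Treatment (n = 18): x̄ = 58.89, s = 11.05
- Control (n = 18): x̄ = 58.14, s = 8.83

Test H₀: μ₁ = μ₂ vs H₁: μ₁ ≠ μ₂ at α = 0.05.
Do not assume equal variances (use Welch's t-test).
Welch's two-sample t-test:
H₀: μ₁ = μ₂
H₁: μ₁ ≠ μ₂
s₁²/n₁ = 11.05²/18 = 6.7835,  s₂²/n₂ = 8.83²/18 = 4.3316
SE = √(s₁²/n₁ + s₂²/n₂) = √(6.7835 + 4.3316) = 3.3339
df (Welch-Satterthwaite) = (s₁²/n₁ + s₂²/n₂)² / [(s₁²/n₁)²/(n₁-1) + (s₂²/n₂)²/(n₂-1)] ≈ 32.42
t = (x̄₁ - x̄₂) / SE = (58.89 - 58.14) / 3.3339 = 0.75 / 3.3339 = 0.225
p-value = 0.8234

Since p-value > α = 0.05, we fail to reject H₀.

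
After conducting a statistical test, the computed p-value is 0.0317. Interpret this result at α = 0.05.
Since p = 0.0317 < α = 0.05, reject H₀.
There is sufficient evidence to reject the null hypothesis; the result is statistically significant at the 0.05 level.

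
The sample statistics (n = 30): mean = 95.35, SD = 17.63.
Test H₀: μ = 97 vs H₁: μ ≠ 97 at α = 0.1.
One-sample t-test:
H₀: μ = 97
H₁: μ ≠ 97
df = n - 1 = 29
t = (x̄ - μ₀) / (s/√n) = (95.35 - 97) / (17.63/√30) = -0.513
p-value = 0.6121

Since p-value > α = 0.1, we fail to reject H₀.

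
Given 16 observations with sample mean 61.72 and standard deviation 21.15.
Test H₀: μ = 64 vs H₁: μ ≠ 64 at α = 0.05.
One-sample t-test:
H₀: μ = 64
H₁: μ ≠ 64
df = n - 1 = 15
t = (x̄ - μ₀) / (s/√n) = (61.72 - 64) / (21.15/√16) = -0.431
p-value = 0.6725

Since p-value > α = 0.05, we fail to reject H₀.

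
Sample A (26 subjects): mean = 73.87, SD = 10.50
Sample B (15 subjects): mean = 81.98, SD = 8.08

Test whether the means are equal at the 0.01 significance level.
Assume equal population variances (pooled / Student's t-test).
Student's two-sample t-test (equal variances):
H₀: μ₁ = μ₂
H₁: μ₁ ≠ μ₂
df = n₁ + n₂ - 2 = 39
Pooled variance s_p² = [(n₁-1)s₁² + (n₂-1)s₂²] / (n₁ + n₂ - 2) = [(25)(10.50²) + (14)(8.08²)] / 39 = 94.1092
SE = √(s_p²(1/n₁ + 1/n₂)) = √(94.1092 × (1/26 + 1/15)) = 3.1454
t = (x̄₁ - x̄₂) / SE = (73.87 - 81.98) / 3.1454 = -8.11 / 3.1454 = -2.578
p-value = 0.0138

Since p-value > α = 0.01, we fail to reject H₀.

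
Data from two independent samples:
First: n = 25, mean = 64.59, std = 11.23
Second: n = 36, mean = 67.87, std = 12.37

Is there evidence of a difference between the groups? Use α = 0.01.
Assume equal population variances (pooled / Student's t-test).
Student's two-sample t-test (equal variances):
H₀: μ₁ = μ₂
H₁: μ₁ ≠ μ₂
df = n₁ + n₂ - 2 = 59
Pooled variance s_p² = [(n₁-1)s₁² + (n₂-1)s₂²] / (n₁ + n₂ - 2) = [(24)(11.23²) + (35)(12.37²)] / 59 = 142.0729
SE = √(s_p²(1/n₁ + 1/n₂)) = √(142.0729 × (1/25 + 1/36)) = 3.1031
t = (x̄₁ - x̄₂) / SE = (64.59 - 67.87) / 3.1031 = -3.28 / 3.1031 = -1.057
p-value = 0.2948

Since p-value > α = 0.01, we fail to reject H₀.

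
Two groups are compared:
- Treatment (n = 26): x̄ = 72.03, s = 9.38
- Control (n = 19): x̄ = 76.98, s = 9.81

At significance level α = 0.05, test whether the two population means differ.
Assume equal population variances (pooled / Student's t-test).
Student's two-sample t-test (equal variances):
H₀: μ₁ = μ₂
H₁: μ₁ ≠ μ₂
df = n₁ + n₂ - 2 = 43
Pooled variance s_p² = [(n₁-1)s₁² + (n₂-1)s₂²] / (n₁ + n₂ - 2) = [(25)(9.38²) + (18)(9.81²)] / 43 = 91.4386
SE = √(s_p²(1/n₁ + 1/n₂)) = √(91.4386 × (1/26 + 1/19)) = 2.8861
t = (x̄₁ - x̄₂) / SE = (72.03 - 76.98) / 2.8861 = -4.95 / 2.8861 = -1.715
p-value = 0.0935

Since p-value > α = 0.05, we fail to reject H₀.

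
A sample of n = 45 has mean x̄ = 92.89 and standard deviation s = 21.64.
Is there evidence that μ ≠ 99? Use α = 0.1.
One-sample t-test:
H₀: μ = 99
H₁: μ ≠ 99
df = n - 1 = 44
t = (x̄ - μ₀) / (s/√n) = (92.89 - 99) / (21.64/√45) = -1.894
p-value = 0.0648

Since p-value < α = 0.1, we reject H₀.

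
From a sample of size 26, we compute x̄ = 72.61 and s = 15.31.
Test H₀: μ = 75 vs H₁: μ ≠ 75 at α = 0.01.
One-sample t-test:
H₀: μ = 75
H₁: μ ≠ 75
df = n - 1 = 25
t = (x̄ - μ₀) / (s/√n) = (72.61 - 75) / (15.31/√26) = -0.796
p-value = 0.4335

Since p-value > α = 0.01, we fail to reject H₀.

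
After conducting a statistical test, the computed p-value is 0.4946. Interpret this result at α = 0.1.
Since p = 0.4946 > α = 0.1, fail to reject H₀.
There is insufficient evidence to reject the null hypothesis; the result is not statistically significant at the 0.1 level.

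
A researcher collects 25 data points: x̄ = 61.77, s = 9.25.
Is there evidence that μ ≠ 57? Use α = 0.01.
One-sample t-test:
H₀: μ = 57
H₁: μ ≠ 57
df = n - 1 = 24
t = (x̄ - μ₀) / (s/√n) = (61.77 - 57) / (9.25/√25) = 2.578
p-value = 0.0165

Since p-value > α = 0.01, we fail to reject H₀.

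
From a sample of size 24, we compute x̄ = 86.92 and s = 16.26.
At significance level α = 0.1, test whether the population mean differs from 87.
One-sample t-test:
H₀: μ = 87
H₁: μ ≠ 87
df = n - 1 = 23
t = (x̄ - μ₀) / (s/√n) = (86.92 - 87) / (16.26/√24) = -0.024
p-value = 0.9810

Since p-value > α = 0.1, we fail to reject H₀.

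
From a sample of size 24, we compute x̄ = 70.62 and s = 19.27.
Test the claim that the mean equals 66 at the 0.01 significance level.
One-sample t-test:
H₀: μ = 66
H₁: μ ≠ 66
df = n - 1 = 23
t = (x̄ - μ₀) / (s/√n) = (70.62 - 66) / (19.27/√24) = 1.175
p-value = 0.2522

Since p-value > α = 0.01, we fail to reject H₀.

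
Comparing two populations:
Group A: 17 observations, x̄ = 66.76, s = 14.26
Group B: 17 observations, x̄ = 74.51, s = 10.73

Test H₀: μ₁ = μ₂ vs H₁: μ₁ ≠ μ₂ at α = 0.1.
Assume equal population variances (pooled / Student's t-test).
Student's two-sample t-test (equal variances):
H₀: μ₁ = μ₂
H₁: μ₁ ≠ μ₂
df = n₁ + n₂ - 2 = 32
Pooled variance s_p² = [(n₁-1)s₁² + (n₂-1)s₂²] / (n₁ + n₂ - 2) = [(16)(14.26²) + (16)(10.73²)] / 32 = 159.2403
SE = √(s_p²(1/n₁ + 1/n₂)) = √(159.2403 × (1/17 + 1/17)) = 4.3283
t = (x̄₁ - x̄₂) / SE = (66.76 - 74.51) / 4.3283 = -7.75 / 4.3283 = -1.791
p-value = 0.0828

Since p-value < α = 0.1, we reject H₀.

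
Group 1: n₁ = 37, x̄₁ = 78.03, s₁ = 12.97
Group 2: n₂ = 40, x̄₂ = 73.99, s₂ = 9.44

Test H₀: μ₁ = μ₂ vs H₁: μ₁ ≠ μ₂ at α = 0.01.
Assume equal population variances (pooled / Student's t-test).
Student's two-sample t-test (equal variances):
H₀: μ₁ = μ₂
H₁: μ₁ ≠ μ₂
df = n₁ + n₂ - 2 = 75
Pooled variance s_p² = [(n₁-1)s₁² + (n₂-1)s₂²] / (n₁ + n₂ - 2) = [(36)(12.97²) + (39)(9.44²)] / 75 = 127.0851
SE = √(s_p²(1/n₁ + 1/n₂)) = √(127.0851 × (1/37 + 1/40)) = 2.5714
t = (x̄₁ - x̄₂) / SE = (78.03 - 73.99) / 2.5714 = 4.04 / 2.5714 = 1.571
p-value = 0.1204

Since p-value > α = 0.01, we fail to reject H₀.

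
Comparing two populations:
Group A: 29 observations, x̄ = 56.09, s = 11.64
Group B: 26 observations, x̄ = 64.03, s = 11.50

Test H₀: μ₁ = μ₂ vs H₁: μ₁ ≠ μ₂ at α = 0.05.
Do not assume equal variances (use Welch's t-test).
Welch's two-sample t-test:
H₀: μ₁ = μ₂
H₁: μ₁ ≠ μ₂
s₁²/n₁ = 11.64²/29 = 4.6721,  s₂²/n₂ = 11.50²/26 = 5.0865
SE = √(s₁²/n₁ + s₂²/n₂) = √(4.6721 + 5.0865) = 3.1239
df (Welch-Satterthwaite) = (s₁²/n₁ + s₂²/n₂)² / [(s₁²/n₁)²/(n₁-1) + (s₂²/n₂)²/(n₂-1)] ≈ 52.48
t = (x̄₁ - x̄₂) / SE = (56.09 - 64.03) / 3.1239 = -7.94 / 3.1239 = -2.542
p-value = 0.0140

Since p-value < α = 0.05, we reject H₀.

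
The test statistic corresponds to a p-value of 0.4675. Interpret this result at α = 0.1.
Since p = 0.4675 > α = 0.1, fail to reject H₀.
There is insufficient evidence to reject the null hypothesis; the result is not statistically significant at the 0.1 level.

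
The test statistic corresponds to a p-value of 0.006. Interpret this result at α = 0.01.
Since p = 0.006 < α = 0.01, reject H₀.
There is sufficient evidence to reject the null hypothesis; the result is statistically significant at the 0.01 level.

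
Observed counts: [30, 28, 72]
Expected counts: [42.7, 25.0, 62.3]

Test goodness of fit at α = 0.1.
Chi-square goodness of fit test:
H₀: observed counts match expected distribution
H₁: observed counts differ from expected distribution
df = k - 1 = 2
χ² = Σ(O - E)²/E
   = (30 - 42.7)²/42.7 + (28 - 25.0)²/25.0 + (72 - 62.3)²/62.3
   = 3.777 + 0.360 + 1.510
   = 5.65
p-value = 0.0594

Since p-value < α = 0.1, we reject H₀.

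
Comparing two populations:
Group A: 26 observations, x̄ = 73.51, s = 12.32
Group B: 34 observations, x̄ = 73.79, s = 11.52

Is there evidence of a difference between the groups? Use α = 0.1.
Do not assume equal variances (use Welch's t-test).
Welch's two-sample t-test:
H₀: μ₁ = μ₂
H₁: μ₁ ≠ μ₂
s₁²/n₁ = 12.32²/26 = 5.8378,  s₂²/n₂ = 11.52²/34 = 3.9032
SE = √(s₁²/n₁ + s₂²/n₂) = √(5.8378 + 3.9032) = 3.1211
df (Welch-Satterthwaite) = (s₁²/n₁ + s₂²/n₂)² / [(s₁²/n₁)²/(n₁-1) + (s₂²/n₂)²/(n₂-1)] ≈ 52.00
t = (x̄₁ - x̄₂) / SE = (73.51 - 73.79) / 3.1211 = -0.28 / 3.1211 = -0.090
p-value = 0.9289

Since p-value > α = 0.1, we fail to reject H₀.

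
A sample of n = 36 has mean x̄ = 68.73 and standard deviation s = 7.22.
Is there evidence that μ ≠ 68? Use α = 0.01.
One-sample t-test:
H₀: μ = 68
H₁: μ ≠ 68
df = n - 1 = 35
t = (x̄ - μ₀) / (s/√n) = (68.73 - 68) / (7.22/√36) = 0.607
p-value = 0.5480

Since p-value > α = 0.01, we fail to reject H₀.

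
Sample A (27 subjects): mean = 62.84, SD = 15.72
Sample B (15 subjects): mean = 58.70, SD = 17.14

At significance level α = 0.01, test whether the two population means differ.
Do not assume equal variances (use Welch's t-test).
Welch's two-sample t-test:
H₀: μ₁ = μ₂
H₁: μ₁ ≠ μ₂
s₁²/n₁ = 15.72²/27 = 9.1525,  s₂²/n₂ = 17.14²/15 = 19.5853
SE = √(s₁²/n₁ + s₂²/n₂) = √(9.1525 + 19.5853) = 5.3608
df (Welch-Satterthwaite) = (s₁²/n₁ + s₂²/n₂)² / [(s₁²/n₁)²/(n₁-1) + (s₂²/n₂)²/(n₂-1)] ≈ 26.97
t = (x̄₁ - x̄₂) / SE = (62.84 - 58.70) / 5.3608 = 4.14 / 5.3608 = 0.772
p-value = 0.4467

Since p-value > α = 0.01, we fail to reject H₀.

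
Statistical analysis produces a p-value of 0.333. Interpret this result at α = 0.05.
Since p = 0.333 > α = 0.05, fail to reject H₀.
There is insufficient evidence to reject the null hypothesis; the result is not statistically significant at the 0.05 level.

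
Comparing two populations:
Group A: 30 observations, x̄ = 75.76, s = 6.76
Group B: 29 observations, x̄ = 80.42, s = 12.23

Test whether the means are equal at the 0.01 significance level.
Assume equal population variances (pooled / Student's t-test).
Student's two-sample t-test (equal variances):
H₀: μ₁ = μ₂
H₁: μ₁ ≠ μ₂
df = n₁ + n₂ - 2 = 57
Pooled variance s_p² = [(n₁-1)s₁² + (n₂-1)s₂²] / (n₁ + n₂ - 2) = [(29)(6.76²) + (28)(12.23²)] / 57 = 96.7241
SE = √(s_p²(1/n₁ + 1/n₂)) = √(96.7241 × (1/30 + 1/29)) = 2.5611
t = (x̄₁ - x̄₂) / SE = (75.76 - 80.42) / 2.5611 = -4.66 / 2.5611 = -1.820
p-value = 0.0741

Since p-value > α = 0.01, we fail to reject H₀.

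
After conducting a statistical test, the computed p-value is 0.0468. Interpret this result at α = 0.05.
Since p = 0.0468 < α = 0.05, reject H₀.
There is sufficient evidence to reject the null hypothesis; the result is statistically significant at the 0.05 level.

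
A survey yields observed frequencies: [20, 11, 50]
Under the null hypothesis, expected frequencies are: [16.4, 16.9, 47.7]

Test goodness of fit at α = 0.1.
Chi-square goodness of fit test:
H₀: observed counts match expected distribution
H₁: observed counts differ from expected distribution
df = k - 1 = 2
χ² = Σ(O - E)²/E
   = (20 - 16.4)²/16.4 + (11 - 16.9)²/16.9 + (50 - 47.7)²/47.7
   = 0.790 + 2.060 + 0.111
   = 2.96
p-value = 0.2275

Since p-value > α = 0.1, we fail to reject H₀.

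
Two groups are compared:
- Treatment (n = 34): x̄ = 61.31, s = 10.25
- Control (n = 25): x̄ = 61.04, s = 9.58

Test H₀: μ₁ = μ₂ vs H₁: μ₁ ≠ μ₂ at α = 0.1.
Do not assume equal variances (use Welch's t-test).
Welch's two-sample t-test:
H₀: μ₁ = μ₂
H₁: μ₁ ≠ μ₂
s₁²/n₁ = 10.25²/34 = 3.0901,  s₂²/n₂ = 9.58²/25 = 3.6711
SE = √(s₁²/n₁ + s₂²/n₂) = √(3.0901 + 3.6711) = 2.6002
df (Welch-Satterthwaite) = (s₁²/n₁ + s₂²/n₂)² / [(s₁²/n₁)²/(n₁-1) + (s₂²/n₂)²/(n₂-1)] ≈ 53.72
t = (x̄₁ - x̄₂) / SE = (61.31 - 61.04) / 2.6002 = 0.27 / 2.6002 = 0.104
p-value = 0.9177

Since p-value > α = 0.1, we fail to reject H₀.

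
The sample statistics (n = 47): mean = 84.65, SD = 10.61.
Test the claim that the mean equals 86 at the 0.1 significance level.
One-sample t-test:
H₀: μ = 86
H₁: μ ≠ 86
df = n - 1 = 46
t = (x̄ - μ₀) / (s/√n) = (84.65 - 86) / (10.61/√47) = -0.872
p-value = 0.3876

Since p-value > α = 0.1, we fail to reject H₀.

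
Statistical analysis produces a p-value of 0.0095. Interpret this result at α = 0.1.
Since p = 0.0095 < α = 0.1, reject H₀.
There is sufficient evidence to reject the null hypothesis; the result is statistically significant at the 0.1 level.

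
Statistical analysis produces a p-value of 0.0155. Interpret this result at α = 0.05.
Since p = 0.0155 < α = 0.05, reject H₀.
There is sufficient evidence to reject the null hypothesis; the result is statistically significant at the 0.05 level.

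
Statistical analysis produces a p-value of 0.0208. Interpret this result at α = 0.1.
Since p = 0.0208 < α = 0.1, reject H₀.
There is sufficient evidence to reject the null hypothesis; the result is statistically significant at the 0.1 level.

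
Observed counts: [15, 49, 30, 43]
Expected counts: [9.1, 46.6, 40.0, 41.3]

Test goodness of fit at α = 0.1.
Chi-square goodness of fit test:
H₀: observed counts match expected distribution
H₁: observed counts differ from expected distribution
df = k - 1 = 3
χ² = Σ(O - E)²/E
   = (15 - 9.1)²/9.1 + (49 - 46.6)²/46.6 + (30 - 40.0)²/40.0 + (43 - 41.3)²/41.3
   = 3.825 + 0.124 + 2.500 + 0.070
   = 6.52
p-value = 0.0889

Since p-value < α = 0.1, we reject H₀.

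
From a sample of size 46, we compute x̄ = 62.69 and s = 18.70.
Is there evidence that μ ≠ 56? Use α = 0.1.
One-sample t-test:
H₀: μ = 56
H₁: μ ≠ 56
df = n - 1 = 45
t = (x̄ - μ₀) / (s/√n) = (62.69 - 56) / (18.70/√46) = 2.426
p-value = 0.0193

Since p-value < α = 0.1, we reject H₀.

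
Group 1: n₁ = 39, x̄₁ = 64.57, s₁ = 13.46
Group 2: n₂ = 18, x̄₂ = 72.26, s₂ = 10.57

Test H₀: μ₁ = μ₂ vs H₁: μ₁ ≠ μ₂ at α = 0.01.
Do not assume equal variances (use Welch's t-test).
Welch's two-sample t-test:
H₀: μ₁ = μ₂
H₁: μ₁ ≠ μ₂
s₁²/n₁ = 13.46²/39 = 4.6454,  s₂²/n₂ = 10.57²/18 = 6.2069
SE = √(s₁²/n₁ + s₂²/n₂) = √(4.6454 + 6.2069) = 3.2943
df (Welch-Satterthwaite) = (s₁²/n₁ + s₂²/n₂)² / [(s₁²/n₁)²/(n₁-1) + (s₂²/n₂)²/(n₂-1)] ≈ 41.56
t = (x̄₁ - x̄₂) / SE = (64.57 - 72.26) / 3.2943 = -7.69 / 3.2943 = -2.334
p-value = 0.0245

Since p-value > α = 0.01, we fail to reject H₀.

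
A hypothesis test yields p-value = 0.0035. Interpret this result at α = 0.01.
Since p = 0.0035 < α = 0.01, reject H₀.
There is sufficient evidence to reject the null hypothesis; the result is statistically significant at the 0.01 level.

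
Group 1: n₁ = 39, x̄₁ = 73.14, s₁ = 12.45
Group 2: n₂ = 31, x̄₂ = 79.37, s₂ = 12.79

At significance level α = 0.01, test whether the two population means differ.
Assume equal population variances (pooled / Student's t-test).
Student's two-sample t-test (equal variances):
H₀: μ₁ = μ₂
H₁: μ₁ ≠ μ₂
df = n₁ + n₂ - 2 = 68
Pooled variance s_p² = [(n₁-1)s₁² + (n₂-1)s₂²] / (n₁ + n₂ - 2) = [(38)(12.45²) + (30)(12.79²)] / 68 = 158.7885
SE = √(s_p²(1/n₁ + 1/n₂)) = √(158.7885 × (1/39 + 1/31)) = 3.0321
t = (x̄₁ - x̄₂) / SE = (73.14 - 79.37) / 3.0321 = -6.23 / 3.0321 = -2.055
p-value = 0.0438

Since p-value > α = 0.01, we fail to reject H₀.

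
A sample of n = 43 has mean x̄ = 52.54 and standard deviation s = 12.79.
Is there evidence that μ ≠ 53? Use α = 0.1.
One-sample t-test:
H₀: μ = 53
H₁: μ ≠ 53
df = n - 1 = 42
t = (x̄ - μ₀) / (s/√n) = (52.54 - 53) / (12.79/√43) = -0.236
p-value = 0.8147

Since p-value > α = 0.1, we fail to reject H₀.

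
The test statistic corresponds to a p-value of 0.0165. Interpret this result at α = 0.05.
Since p = 0.0165 < α = 0.05, reject H₀.
There is sufficient evidence to reject the null hypothesis; the result is statistically significant at the 0.05 level.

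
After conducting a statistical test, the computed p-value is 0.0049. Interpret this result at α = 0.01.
Since p = 0.0049 < α = 0.01, reject H₀.
There is sufficient evidence to reject the null hypothesis; the result is statistically significant at the 0.01 level.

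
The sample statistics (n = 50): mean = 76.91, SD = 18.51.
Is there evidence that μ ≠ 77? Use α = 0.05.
One-sample t-test:
H₀: μ = 77
H₁: μ ≠ 77
df = n - 1 = 49
t = (x̄ - μ₀) / (s/√n) = (76.91 - 77) / (18.51/√50) = -0.034
p-value = 0.9727

Since p-value > α = 0.05, we fail to reject H₀.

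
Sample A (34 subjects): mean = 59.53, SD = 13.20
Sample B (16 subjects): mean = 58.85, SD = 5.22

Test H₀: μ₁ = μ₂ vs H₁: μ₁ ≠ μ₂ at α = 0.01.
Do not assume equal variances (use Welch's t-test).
Welch's two-sample t-test:
H₀: μ₁ = μ₂
H₁: μ₁ ≠ μ₂
s₁²/n₁ = 13.20²/34 = 5.1247,  s₂²/n₂ = 5.22²/16 = 1.7030
SE = √(s₁²/n₁ + s₂²/n₂) = √(5.1247 + 1.7030) = 2.6130
df (Welch-Satterthwaite) = (s₁²/n₁ + s₂²/n₂)² / [(s₁²/n₁)²/(n₁-1) + (s₂²/n₂)²/(n₂-1)] ≈ 47.13
t = (x̄₁ - x̄₂) / SE = (59.53 - 58.85) / 2.6130 = 0.68 / 2.6130 = 0.260
p-value = 0.7958

Since p-value > α = 0.01, we fail to reject H₀.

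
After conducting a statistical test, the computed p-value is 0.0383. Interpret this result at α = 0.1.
Since p = 0.0383 < α = 0.1, reject H₀.
There is sufficient evidence to reject the null hypothesis; the result is statistically significant at the 0.1 level.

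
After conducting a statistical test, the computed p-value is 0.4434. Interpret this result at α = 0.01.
Since p = 0.4434 > α = 0.01, fail to reject H₀.
There is insufficient evidence to reject the null hypothesis; the result is not statistically significant at the 0.01 level.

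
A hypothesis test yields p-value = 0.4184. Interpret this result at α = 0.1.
Since p = 0.4184 > α = 0.1, fail to reject H₀.
There is insufficient evidence to reject the null hypothesis; the result is not statistically significant at the 0.1 level.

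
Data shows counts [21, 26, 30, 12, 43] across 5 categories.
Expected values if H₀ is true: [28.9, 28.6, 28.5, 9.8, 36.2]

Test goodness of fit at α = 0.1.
Chi-square goodness of fit test:
H₀: observed counts match expected distribution
H₁: observed counts differ from expected distribution
df = k - 1 = 4
χ² = Σ(O - E)²/E
   = (21 - 28.9)²/28.9 + (26 - 28.6)²/28.6 + (30 - 28.5)²/28.5 + (12 - 9.8)²/9.8 + (43 - 36.2)²/36.2
   = 2.160 + 0.236 + 0.079 + 0.494 + 1.277
   = 4.25
p-value = 0.3737

Since p-value > α = 0.1, we fail to reject H₀.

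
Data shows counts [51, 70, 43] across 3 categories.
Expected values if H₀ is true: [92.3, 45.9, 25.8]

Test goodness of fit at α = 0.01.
Chi-square goodness of fit test:
H₀: observed counts match expected distribution
H₁: observed counts differ from expected distribution
df = k - 1 = 2
χ² = Σ(O - E)²/E
   = (51 - 92.3)²/92.3 + (70 - 45.9)²/45.9 + (43 - 25.8)²/25.8
   = 18.480 + 12.654 + 11.467
   = 42.60
p-value < 0.0001

Since p-value < α = 0.01, we reject H₀.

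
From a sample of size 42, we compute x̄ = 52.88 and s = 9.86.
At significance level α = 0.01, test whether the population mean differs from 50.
One-sample t-test:
H₀: μ = 50
H₁: μ ≠ 50
df = n - 1 = 41
t = (x̄ - μ₀) / (s/√n) = (52.88 - 50) / (9.86/√42) = 1.893
p-value = 0.0654

Since p-value > α = 0.01, we fail to reject H₀.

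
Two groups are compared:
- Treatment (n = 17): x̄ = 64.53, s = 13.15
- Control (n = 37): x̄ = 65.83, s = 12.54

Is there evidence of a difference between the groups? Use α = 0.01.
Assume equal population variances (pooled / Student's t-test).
Student's two-sample t-test (equal variances):
H₀: μ₁ = μ₂
H₁: μ₁ ≠ μ₂
df = n₁ + n₂ - 2 = 52
Pooled variance s_p² = [(n₁-1)s₁² + (n₂-1)s₂²] / (n₁ + n₂ - 2) = [(16)(13.15²) + (36)(12.54²)] / 52 = 162.0734
SE = √(s_p²(1/n₁ + 1/n₂)) = √(162.0734 × (1/17 + 1/37)) = 3.7302
t = (x̄₁ - x̄₂) / SE = (64.53 - 65.83) / 3.7302 = -1.30 / 3.7302 = -0.349
p-value = 0.7289

Since p-value > α = 0.01, we fail to reject H₀.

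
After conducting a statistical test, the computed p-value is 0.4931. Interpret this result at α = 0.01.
Since p = 0.4931 > α = 0.01, fail to reject H₀.
There is insufficient evidence to reject the null hypothesis; the result is not statistically significant at the 0.01 level.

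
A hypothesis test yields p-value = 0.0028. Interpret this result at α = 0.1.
Since p = 0.0028 < α = 0.1, reject H₀.
There is sufficient evidence to reject the null hypothesis; the result is statistically significant at the 0.1 level.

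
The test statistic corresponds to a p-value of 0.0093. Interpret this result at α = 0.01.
Since p = 0.0093 < α = 0.01, reject H₀.
There is sufficient evidence to reject the null hypothesis; the result is statistically significant at the 0.01 level.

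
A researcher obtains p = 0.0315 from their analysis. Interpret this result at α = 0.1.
Since p = 0.0315 < α = 0.1, reject H₀.
There is sufficient evidence to reject the null hypothesis; the result is statistically significant at the 0.1 level.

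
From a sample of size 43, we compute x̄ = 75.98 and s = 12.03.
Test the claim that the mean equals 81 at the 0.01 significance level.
One-sample t-test:
H₀: μ = 81
H₁: μ ≠ 81
df = n - 1 = 42
t = (x̄ - μ₀) / (s/√n) = (75.98 - 81) / (12.03/√43) = -2.736
p-value = 0.0091

Since p-value < α = 0.01, we reject H₀.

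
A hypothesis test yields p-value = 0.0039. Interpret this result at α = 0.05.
Since p = 0.0039 < α = 0.05, reject H₀.
There is sufficient evidence to reject the null hypothesis; the result is statistically significant at the 0.05 level.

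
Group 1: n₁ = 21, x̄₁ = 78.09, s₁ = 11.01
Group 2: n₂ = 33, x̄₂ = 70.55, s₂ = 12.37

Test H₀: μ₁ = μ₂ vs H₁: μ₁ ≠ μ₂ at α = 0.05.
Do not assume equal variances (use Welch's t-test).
Welch's two-sample t-test:
H₀: μ₁ = μ₂
H₁: μ₁ ≠ μ₂
s₁²/n₁ = 11.01²/21 = 5.7724,  s₂²/n₂ = 12.37²/33 = 4.6369
SE = √(s₁²/n₁ + s₂²/n₂) = √(5.7724 + 4.6369) = 3.2263
df (Welch-Satterthwaite) = (s₁²/n₁ + s₂²/n₂)² / [(s₁²/n₁)²/(n₁-1) + (s₂²/n₂)²/(n₂-1)] ≈ 46.35
t = (x̄₁ - x̄₂) / SE = (78.09 - 70.55) / 3.2263 = 7.54 / 3.2263 = 2.337
p-value = 0.0238

Since p-value < α = 0.05, we reject H₀.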